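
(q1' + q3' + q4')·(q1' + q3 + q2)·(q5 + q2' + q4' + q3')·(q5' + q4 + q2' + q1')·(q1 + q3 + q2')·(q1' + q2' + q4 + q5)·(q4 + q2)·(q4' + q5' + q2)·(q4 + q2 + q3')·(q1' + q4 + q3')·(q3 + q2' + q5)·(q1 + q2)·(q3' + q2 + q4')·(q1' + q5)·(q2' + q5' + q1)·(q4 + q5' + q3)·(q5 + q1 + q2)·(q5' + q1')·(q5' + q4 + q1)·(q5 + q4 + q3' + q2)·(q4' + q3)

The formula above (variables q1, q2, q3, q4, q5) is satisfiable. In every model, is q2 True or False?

True

Suppose q2 = 0.
(q4) alone gives q4 = 1.
(q5') alone gives q5 = 0.
(q1) alone gives q1 = 1.
That conflicts with the unit clause (q1').
So every satisfying assignment has q2 = True.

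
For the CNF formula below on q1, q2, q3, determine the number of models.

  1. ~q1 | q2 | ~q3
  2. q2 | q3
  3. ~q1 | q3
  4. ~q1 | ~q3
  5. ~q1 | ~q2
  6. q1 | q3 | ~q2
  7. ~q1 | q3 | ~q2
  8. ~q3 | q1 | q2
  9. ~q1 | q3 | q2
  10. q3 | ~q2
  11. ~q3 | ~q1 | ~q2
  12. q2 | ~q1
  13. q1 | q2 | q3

1

There are 2^3 = 8 truth assignments over (q1, q2, q3).
Check each against the 13 clauses (columns in the order q1, q2, q3):
  F F F  ✗ fails (q2 | q3)
  F F T  ✗ fails (~q3 | q1 | q2)
  F T F  ✗ fails (q1 | q3 | ~q2)
  F T T  ✓ satisfies all
  T F F  ✗ fails (q2 | q3)
  T F T  ✗ fails (~q1 | q2 | ~q3)
  T T F  ✗ fails (~q1 | q3)
  T T T  ✗ fails (~q1 | ~q3)
1 of the 8 rows is a model.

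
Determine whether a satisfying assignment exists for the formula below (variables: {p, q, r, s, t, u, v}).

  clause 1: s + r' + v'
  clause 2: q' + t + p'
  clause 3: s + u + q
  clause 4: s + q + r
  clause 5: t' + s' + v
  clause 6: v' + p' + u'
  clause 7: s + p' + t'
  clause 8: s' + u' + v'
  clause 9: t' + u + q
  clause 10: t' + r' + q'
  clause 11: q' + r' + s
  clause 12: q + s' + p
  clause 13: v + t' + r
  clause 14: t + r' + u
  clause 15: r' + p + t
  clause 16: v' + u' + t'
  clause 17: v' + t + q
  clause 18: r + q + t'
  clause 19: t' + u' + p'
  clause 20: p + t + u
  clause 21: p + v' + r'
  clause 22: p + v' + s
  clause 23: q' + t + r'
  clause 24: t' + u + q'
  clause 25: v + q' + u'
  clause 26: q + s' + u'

Yes

Case s = 0:
Case r = 1:
Unit clause (v') forces v = 0.
Unit clause (q') forces q = 0.
Unit clause (u) forces u = 1.
Case p = 1:
Unit clause (t') forces t = 0.
Every clause now holds.
A satisfying assignment: p: 1; q: 0; r: 1; s: 0; t: 0; u: 1; v: 0.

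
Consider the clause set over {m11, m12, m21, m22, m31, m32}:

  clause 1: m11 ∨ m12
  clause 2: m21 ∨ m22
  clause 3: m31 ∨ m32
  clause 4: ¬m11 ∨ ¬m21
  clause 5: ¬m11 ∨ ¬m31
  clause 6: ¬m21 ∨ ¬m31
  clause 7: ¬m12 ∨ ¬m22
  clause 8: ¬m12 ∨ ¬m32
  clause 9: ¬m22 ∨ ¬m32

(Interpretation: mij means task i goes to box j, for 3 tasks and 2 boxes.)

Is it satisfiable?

No

Case m11 = True:
From the singleton clause (¬m21), m21 = False.
From the singleton clause (m22), m22 = True.
From the singleton clause (¬m31), m31 = False.
From the singleton clause (m32), m32 = True.
But (¬m32) is also a unit clause — contradiction.
Backtrack on m11: now try m11 = False.
From the singleton clause (m12), m12 = True.
From the singleton clause (¬m22), m22 = False.
From the singleton clause (m21), m21 = True.
From the singleton clause (¬m31), m31 = False.
From the singleton clause (m32), m32 = True.
But (¬m32) is also a unit clause — contradiction.
Either choice for m11 ends in contradiction.
No assignment satisfies every clause.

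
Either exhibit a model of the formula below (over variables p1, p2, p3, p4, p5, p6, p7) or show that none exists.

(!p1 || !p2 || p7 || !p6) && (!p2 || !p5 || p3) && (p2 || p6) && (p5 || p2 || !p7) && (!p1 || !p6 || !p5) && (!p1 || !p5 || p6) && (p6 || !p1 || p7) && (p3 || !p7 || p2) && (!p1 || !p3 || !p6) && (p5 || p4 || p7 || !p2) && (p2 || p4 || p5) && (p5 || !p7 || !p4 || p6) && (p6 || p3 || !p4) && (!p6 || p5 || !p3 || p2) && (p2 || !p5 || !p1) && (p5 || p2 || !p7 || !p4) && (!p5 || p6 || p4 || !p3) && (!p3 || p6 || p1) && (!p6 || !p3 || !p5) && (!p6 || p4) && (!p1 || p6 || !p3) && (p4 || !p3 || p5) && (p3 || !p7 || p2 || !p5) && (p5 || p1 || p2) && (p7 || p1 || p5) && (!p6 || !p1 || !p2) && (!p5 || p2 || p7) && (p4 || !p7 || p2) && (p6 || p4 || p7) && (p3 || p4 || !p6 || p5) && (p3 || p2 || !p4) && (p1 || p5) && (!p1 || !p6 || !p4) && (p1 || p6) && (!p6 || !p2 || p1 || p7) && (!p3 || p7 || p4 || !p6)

p1: true, p2: true, p3: false, p4: false, p5: false, p6: false, p7: true

Branch on p2: set p2 = true.
Branch on p5: set p5 = false.
Unit clause (p1) forces p1 = true.
Unit clause (!p6) forces p6 = false.
Unit clause (p7) forces p7 = true.
Unit clause (!p4) forces p4 = false.
Unit clause (!p3) forces p3 = false.
Every clause now holds.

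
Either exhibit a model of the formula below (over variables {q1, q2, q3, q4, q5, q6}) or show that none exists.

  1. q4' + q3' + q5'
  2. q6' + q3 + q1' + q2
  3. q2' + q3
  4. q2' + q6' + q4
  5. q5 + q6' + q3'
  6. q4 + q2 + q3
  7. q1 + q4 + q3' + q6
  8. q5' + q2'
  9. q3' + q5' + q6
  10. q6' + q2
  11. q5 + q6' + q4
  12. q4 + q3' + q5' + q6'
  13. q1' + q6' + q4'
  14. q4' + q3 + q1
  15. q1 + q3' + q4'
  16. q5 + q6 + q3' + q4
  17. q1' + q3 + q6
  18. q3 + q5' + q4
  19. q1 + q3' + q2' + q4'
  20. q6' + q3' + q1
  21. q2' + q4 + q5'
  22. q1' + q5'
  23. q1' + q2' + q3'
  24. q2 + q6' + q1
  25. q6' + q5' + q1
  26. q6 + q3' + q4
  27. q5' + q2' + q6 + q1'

q1 ↦ 1,  q2 ↦ 0,  q3 ↦ 1,  q4 ↦ 1,  q5 ↦ 0,  q6 ↦ 0

Try q2 = 0.
From the singleton clause (q6'), q6 = 0.
Try q4 = 1.
Try q3 = 1.
From the singleton clause (q5'), q5 = 0.
From the singleton clause (q1), q1 = 1.
All clauses are satisfied.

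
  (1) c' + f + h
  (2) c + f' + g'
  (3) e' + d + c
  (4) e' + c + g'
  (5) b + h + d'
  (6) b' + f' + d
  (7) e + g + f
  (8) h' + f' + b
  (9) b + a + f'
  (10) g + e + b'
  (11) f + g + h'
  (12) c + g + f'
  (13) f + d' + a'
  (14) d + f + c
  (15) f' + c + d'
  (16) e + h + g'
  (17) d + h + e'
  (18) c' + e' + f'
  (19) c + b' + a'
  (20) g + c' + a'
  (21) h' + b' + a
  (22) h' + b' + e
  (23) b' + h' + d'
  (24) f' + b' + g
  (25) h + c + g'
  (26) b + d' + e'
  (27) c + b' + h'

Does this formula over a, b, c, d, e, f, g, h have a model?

Yes, satisfiable

Suppose c = 0.
Suppose f = 0.
From the singleton clause (d), d = 1.
From the singleton clause (a'), a = 0.
Suppose e = 1.
From the singleton clause (g'), g = 0.
From the singleton clause (h'), h = 0.
From the singleton clause (b), b = 1.
This assignment satisfies each clause.
A satisfying assignment: a: 0; b: 1; c: 0; d: 1; e: 1; f: 0; g: 0; h: 0.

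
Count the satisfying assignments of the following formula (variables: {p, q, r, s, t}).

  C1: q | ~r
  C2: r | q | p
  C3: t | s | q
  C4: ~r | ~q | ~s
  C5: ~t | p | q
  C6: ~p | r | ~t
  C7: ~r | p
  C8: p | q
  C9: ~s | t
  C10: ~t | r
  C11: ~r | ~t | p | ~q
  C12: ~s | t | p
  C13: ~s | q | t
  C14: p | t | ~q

There are 2^5 = 32 truth assignments over (p, q, r, s, t).
Split on q. With q = 1, the clauses containing q are satisfied and ~q drops from the rest; 3 of the 2^4 = 16 assignments to the other variables satisfy what remains.
With q = 0, by the same count on the reduced clause set, 0 assignments work.
Total: 3 + 0 = 3.

3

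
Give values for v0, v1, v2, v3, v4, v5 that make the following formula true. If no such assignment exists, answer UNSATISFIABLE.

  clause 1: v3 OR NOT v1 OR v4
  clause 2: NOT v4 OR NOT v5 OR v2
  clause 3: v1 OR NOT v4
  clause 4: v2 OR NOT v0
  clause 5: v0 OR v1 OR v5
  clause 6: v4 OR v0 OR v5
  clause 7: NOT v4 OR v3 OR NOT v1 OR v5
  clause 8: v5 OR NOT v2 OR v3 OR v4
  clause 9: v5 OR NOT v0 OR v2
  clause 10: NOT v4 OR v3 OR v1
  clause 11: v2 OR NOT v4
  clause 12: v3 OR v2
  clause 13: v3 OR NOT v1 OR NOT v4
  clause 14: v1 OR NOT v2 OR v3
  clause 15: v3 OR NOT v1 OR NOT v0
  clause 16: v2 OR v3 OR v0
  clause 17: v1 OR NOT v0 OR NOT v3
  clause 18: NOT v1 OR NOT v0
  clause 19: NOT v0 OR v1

Branch on v1: set v1 = true.
Unit clause (NOT v0) forces v0 = false.
Branch on v3: set v3 = true.
Branch on v4: set v4 = false.
Unit clause (v5) forces v5 = true.
All clauses hold; v2 can take either value.

v0: false,  v1: true,  v2: false,  v3: true,  v4: false,  v5: true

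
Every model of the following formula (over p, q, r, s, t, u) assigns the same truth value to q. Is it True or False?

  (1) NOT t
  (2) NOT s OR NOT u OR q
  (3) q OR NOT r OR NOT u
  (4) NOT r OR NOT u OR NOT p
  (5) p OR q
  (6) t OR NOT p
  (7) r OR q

True

Suppose q = false.
From the singleton clause (NOT t), t = false.
From the singleton clause (p), p = true.
But (NOT p) is also a unit clause — contradiction.
So every satisfying assignment has q = True.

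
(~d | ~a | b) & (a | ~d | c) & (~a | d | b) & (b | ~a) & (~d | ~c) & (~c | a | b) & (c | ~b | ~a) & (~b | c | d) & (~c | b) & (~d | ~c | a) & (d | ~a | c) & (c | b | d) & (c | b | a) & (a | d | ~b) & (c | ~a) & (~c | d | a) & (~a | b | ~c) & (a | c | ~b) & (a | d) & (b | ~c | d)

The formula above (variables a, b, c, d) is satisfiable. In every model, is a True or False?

Suppose a = 0.
The clause (d) is unit, so d = 1.
The clause (c) is unit, so c = 1.
That conflicts with the unit clause (~c).
So every satisfying assignment has a = True.

True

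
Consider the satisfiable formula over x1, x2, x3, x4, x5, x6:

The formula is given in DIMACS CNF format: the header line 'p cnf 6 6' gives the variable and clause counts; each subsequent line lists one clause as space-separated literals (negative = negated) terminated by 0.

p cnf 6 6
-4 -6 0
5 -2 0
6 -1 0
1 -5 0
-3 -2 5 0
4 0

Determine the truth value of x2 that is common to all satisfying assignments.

Suppose x2 = True.
The clause (x5) is unit, so x5 = True.
The clause (x1) is unit, so x1 = True.
The clause (x6) is unit, so x6 = True.
The clause (¬x4) is unit, so x4 = False.
That conflicts with the unit clause (x4).
So every satisfying assignment has x2 = False.

False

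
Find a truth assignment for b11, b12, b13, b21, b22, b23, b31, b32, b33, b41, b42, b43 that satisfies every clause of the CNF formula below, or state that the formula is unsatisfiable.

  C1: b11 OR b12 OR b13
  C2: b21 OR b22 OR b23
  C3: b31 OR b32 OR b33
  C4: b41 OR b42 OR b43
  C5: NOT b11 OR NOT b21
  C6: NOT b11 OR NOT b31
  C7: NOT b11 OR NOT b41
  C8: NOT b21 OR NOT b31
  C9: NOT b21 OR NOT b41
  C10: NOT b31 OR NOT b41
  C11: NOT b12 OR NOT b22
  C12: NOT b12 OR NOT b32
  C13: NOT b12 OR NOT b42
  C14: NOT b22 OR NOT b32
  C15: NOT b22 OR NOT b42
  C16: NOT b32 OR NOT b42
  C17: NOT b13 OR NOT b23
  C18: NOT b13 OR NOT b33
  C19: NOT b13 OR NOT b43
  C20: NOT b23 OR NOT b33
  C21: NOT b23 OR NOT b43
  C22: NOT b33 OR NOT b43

Branch on b11: set b11 = false.
Branch on b12: set b12 = true.
(NOT b22) alone gives b22 = false.
(NOT b32) alone gives b32 = false.
(NOT b42) alone gives b42 = false.
Branch on b21: set b21 = true.
(NOT b31) alone gives b31 = false.
(b33) alone gives b33 = true.
(NOT b41) alone gives b41 = false.
(b43) alone gives b43 = true.
Now (NOT b43) is unsatisfied and unit — conflict.
So b21 must be the other value — set b21 = false.
(b23) alone gives b23 = true.
(NOT b13) alone gives b13 = false.
(NOT b33) alone gives b33 = false.
(b31) alone gives b31 = true.
(NOT b41) alone gives b41 = false.
(b43) alone gives b43 = true.
Now (NOT b43) is unsatisfied and unit — conflict.
Either choice for b21 ends in contradiction.
So b12 must be the other value — set b12 = false.
(b13) alone gives b13 = true.
(NOT b23) alone gives b23 = false.
(NOT b33) alone gives b33 = false.
(NOT b43) alone gives b43 = false.
Branch on b21: set b21 = true.
(NOT b31) alone gives b31 = false.
(b32) alone gives b32 = true.
(NOT b41) alone gives b41 = false.
(b42) alone gives b42 = true.
Now (NOT b42) is unsatisfied and unit — conflict.
So b21 must be the other value — set b21 = false.
(b22) alone gives b22 = true.
(NOT b32) alone gives b32 = false.
(b31) alone gives b31 = true.
(NOT b41) alone gives b41 = false.
(b42) alone gives b42 = true.
Now (NOT b42) is unsatisfied and unit — conflict.
Either choice for b21 ends in contradiction.
Either choice for b12 ends in contradiction.
So b11 must be the other value — set b11 = true.
(NOT b21) alone gives b21 = false.
(NOT b31) alone gives b31 = false.
(NOT b41) alone gives b41 = false.
Branch on b22: set b22 = true.
(NOT b12) alone gives b12 = false.
(NOT b32) alone gives b32 = false.
(b33) alone gives b33 = true.
(NOT b42) alone gives b42 = false.
(b43) alone gives b43 = true.
Now (NOT b43) is unsatisfied and unit — conflict.
So b22 must be the other value — set b22 = false.
(b23) alone gives b23 = true.
(NOT b13) alone gives b13 = false.
(NOT b33) alone gives b33 = false.
(b32) alone gives b32 = true.
(NOT b12) alone gives b12 = false.
(NOT b42) alone gives b42 = false.
(b43) alone gives b43 = true.
Now (NOT b43) is unsatisfied and unit — conflict.
Either choice for b22 ends in contradiction.
Either choice for b11 ends in contradiction.

UNSATISFIABLE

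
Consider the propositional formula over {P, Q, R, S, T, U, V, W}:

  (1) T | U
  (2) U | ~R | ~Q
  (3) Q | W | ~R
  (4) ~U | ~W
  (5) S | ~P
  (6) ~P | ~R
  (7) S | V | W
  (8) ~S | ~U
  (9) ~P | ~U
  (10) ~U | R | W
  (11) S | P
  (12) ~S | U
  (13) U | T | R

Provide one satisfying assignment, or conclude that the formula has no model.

Try T = 1.
Try U = 0.
The clause (~S) is unit, so S = 0.
The clause (~P) is unit, so P = 0.
But (P) is also a unit clause — contradiction.
That branch fails; take U = 1 instead.
The clause (~W) is unit, so W = 0.
The clause (~S) is unit, so S = 0.
The clause (~P) is unit, so P = 0.
But (P) is also a unit clause — contradiction.
Both values of U lead to a conflict.
That branch fails; take T = 0 instead.
The clause (U) is unit, so U = 1.
The clause (~W) is unit, so W = 0.
The clause (~S) is unit, so S = 0.
The clause (~P) is unit, so P = 0.
But (P) is also a unit clause — contradiction.
Both values of T lead to a conflict.

UNSATISFIABLE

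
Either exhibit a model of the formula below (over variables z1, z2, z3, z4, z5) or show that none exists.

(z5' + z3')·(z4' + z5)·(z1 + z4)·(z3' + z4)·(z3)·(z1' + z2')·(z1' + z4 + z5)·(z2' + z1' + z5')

UNSATISFIABLE

(z3) alone gives z3 = 1.
(z5') alone gives z5 = 0.
(z4') alone gives z4 = 0.
That conflicts with the unit clause (z4).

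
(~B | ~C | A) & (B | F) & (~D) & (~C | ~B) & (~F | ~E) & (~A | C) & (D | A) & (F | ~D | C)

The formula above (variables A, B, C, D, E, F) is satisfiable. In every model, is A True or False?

Suppose A = 0.
Unit clause (~D) forces D = 0.
Now (D) is unsatisfied and unit — conflict.
So every satisfying assignment has A = True.

True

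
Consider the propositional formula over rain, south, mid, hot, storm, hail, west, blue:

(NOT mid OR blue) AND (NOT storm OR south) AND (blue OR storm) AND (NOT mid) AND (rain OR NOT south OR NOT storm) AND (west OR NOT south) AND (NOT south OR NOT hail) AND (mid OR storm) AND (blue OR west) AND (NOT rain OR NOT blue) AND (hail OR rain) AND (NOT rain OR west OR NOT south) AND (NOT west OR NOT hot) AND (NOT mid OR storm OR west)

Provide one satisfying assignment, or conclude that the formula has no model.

From the singleton clause (NOT mid), mid = false.
From the singleton clause (storm), storm = true.
From the singleton clause (south), south = true.
From the singleton clause (rain), rain = true.
From the singleton clause (west), west = true.
From the singleton clause (NOT hail), hail = false.
From the singleton clause (NOT blue), blue = false.
From the singleton clause (NOT hot), hot = false.
All clauses are satisfied.

rain ↦ true; south ↦ true; mid ↦ false; hot ↦ false; storm ↦ true; hail ↦ false; west ↦ true; blue ↦ false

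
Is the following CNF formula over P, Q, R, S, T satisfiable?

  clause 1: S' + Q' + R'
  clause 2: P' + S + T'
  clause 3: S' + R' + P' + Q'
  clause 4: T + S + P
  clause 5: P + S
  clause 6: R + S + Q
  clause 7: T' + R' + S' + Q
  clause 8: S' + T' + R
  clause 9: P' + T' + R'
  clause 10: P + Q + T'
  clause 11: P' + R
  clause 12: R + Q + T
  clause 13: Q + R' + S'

Yes

Branch on P: set P = 0.
Unit clause (S) forces S = 1.
Branch on Q: set Q = 1.
Unit clause (R') forces R = 0.
Unit clause (T') forces T = 0.
All clauses are satisfied.
A satisfying assignment: P: 0, Q: 1, R: 0, S: 1, T: 0.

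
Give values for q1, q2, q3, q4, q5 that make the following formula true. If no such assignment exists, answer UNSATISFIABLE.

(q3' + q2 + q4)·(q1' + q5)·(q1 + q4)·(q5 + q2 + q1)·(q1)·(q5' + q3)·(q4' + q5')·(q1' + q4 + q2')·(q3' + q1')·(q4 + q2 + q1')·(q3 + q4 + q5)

The clause (q1) is unit, so q1 = 1.
The clause (q5) is unit, so q5 = 1.
The clause (q3) is unit, so q3 = 1.
Now (q3') is unsatisfied and unit — conflict.

UNSATISFIABLE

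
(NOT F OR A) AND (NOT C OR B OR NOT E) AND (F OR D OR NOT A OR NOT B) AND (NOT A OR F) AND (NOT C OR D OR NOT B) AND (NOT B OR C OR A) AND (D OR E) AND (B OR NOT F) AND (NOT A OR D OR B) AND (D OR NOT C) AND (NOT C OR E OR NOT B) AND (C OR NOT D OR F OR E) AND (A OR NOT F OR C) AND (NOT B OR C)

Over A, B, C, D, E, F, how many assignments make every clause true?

There are 2^6 = 64 truth assignments over (A, B, C, D, E, F).
Split on E. With E = true, the clauses containing E are satisfied and NOT E drops from the rest; 4 of the 2^5 = 32 assignments to the other variables satisfy what remains.
With E = false, by the same count on the reduced clause set, 1 assignment works.
(One model: A=F, B=F, C=F, D=F, E=T, F=F.)
Total: 4 + 1 = 5.

5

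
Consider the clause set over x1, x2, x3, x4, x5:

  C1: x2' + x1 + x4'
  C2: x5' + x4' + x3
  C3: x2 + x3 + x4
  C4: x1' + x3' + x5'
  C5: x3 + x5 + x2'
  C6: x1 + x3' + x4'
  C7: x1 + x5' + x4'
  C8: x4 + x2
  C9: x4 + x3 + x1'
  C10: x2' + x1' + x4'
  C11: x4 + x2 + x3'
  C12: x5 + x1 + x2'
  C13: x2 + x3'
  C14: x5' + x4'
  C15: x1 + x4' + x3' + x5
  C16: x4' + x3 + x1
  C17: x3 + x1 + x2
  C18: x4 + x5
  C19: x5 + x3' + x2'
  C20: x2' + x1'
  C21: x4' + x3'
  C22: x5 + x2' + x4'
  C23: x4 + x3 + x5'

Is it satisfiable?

Branch on x4: set x4 = 0.
From the singleton clause (x2), x2 = 1.
From the singleton clause (x5), x5 = 1.
From the singleton clause (x1'), x1 = 0.
From the singleton clause (x3), x3 = 1.
All clauses are satisfied.
A satisfying assignment: x1: 0,  x2: 1,  x3: 1,  x4: 0,  x5: 1.

Yes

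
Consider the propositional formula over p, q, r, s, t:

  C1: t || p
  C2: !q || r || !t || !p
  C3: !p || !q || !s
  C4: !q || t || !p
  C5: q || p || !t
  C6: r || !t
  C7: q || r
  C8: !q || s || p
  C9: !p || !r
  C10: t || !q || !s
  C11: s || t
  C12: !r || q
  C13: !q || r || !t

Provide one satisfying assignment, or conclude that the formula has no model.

Try t = true.
From the singleton clause (r), r = true.
From the singleton clause (!p), p = false.
From the singleton clause (q), q = true.
From the singleton clause (s), s = true.
Every clause now holds.

p ↦ false; q ↦ true; r ↦ true; s ↦ true; t ↦ true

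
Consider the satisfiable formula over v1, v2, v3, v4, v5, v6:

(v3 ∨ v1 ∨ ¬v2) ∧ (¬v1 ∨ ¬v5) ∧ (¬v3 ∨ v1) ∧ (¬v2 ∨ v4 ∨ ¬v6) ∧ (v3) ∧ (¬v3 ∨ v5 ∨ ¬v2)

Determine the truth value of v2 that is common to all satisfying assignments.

False

Suppose v2 = True.
Unit clause (v3) forces v3 = True.
Unit clause (v1) forces v1 = True.
Unit clause (¬v5) forces v5 = False.
Now (v5) is unsatisfied and unit — conflict.
So every satisfying assignment has v2 = False.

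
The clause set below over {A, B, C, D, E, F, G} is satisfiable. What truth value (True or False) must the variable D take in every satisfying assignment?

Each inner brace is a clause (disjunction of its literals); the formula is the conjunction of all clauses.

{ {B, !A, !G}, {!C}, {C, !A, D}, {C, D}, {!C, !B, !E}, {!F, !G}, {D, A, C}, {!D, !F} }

Suppose D = false.
Unit clause (!C) forces C = false.
But (C) is also a unit clause — contradiction.
So every satisfying assignment has D = True.

True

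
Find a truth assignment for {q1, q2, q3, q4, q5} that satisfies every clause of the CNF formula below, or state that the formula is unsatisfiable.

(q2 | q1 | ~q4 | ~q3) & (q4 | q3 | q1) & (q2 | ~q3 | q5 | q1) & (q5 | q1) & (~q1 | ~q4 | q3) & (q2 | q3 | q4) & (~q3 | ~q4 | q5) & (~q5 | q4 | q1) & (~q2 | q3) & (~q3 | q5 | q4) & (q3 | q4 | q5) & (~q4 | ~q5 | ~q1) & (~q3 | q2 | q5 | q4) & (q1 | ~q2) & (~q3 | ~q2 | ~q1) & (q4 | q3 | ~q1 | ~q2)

q1 ↦ 0; q2 ↦ 0; q3 ↦ 0; q4 ↦ 1; q5 ↦ 1

Suppose q5 = 1.
Suppose q4 = 1.
(~q1) alone gives q1 = 0.
(~q2) alone gives q2 = 0.
(~q3) alone gives q3 = 0.
This assignment satisfies each clause.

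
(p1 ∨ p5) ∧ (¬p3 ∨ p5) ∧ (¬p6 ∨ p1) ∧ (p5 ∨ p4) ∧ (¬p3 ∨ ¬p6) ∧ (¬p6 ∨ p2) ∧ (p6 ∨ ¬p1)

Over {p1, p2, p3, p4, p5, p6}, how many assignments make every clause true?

11

There are 2^6 = 64 truth assignments over (p1, p2, p3, p4, p5, p6).
Split on p3. With p3 = True, the clauses containing p3 are satisfied and ¬p3 drops from the rest; 4 of the 2^5 = 32 assignments to the other variables satisfy what remains.
With p3 = False, by the same count on the reduced clause set, 7 assignments work.
(One model: p1=F, p2=F, p3=F, p4=F, p5=T, p6=F.)
Total: 4 + 7 = 11.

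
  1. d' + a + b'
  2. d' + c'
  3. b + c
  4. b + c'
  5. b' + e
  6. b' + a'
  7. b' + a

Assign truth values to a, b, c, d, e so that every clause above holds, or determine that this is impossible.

Try d = 0.
Try b = 1.
From the singleton clause (e), e = 1.
From the singleton clause (a'), a = 0.
But (a) is also a unit clause — contradiction.
So b must be the other value — set b = 0.
From the singleton clause (c), c = 1.
But (c') is also a unit clause — contradiction.
Neither b = 1 nor b = 0 works.
So d must be the other value — set d = 1.
From the singleton clause (c'), c = 0.
From the singleton clause (b), b = 1.
From the singleton clause (a), a = 1.
But (a') is also a unit clause — contradiction.
Neither d = 1 nor d = 0 works.

UNSATISFIABLE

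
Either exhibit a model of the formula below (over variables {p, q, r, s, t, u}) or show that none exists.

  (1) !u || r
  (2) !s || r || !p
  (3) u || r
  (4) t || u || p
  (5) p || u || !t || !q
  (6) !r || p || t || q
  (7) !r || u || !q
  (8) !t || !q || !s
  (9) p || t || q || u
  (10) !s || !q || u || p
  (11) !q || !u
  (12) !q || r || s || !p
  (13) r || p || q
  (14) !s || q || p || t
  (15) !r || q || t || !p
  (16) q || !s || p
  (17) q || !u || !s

p ↦ false,  q ↦ false,  r ↦ true,  s ↦ false,  t ↦ true,  u ↦ false

Try u = false.
Unit clause (r) forces r = true.
Unit clause (!q) forces q = false.
Try t = true.
Try s = false.
No clause remains; p is free.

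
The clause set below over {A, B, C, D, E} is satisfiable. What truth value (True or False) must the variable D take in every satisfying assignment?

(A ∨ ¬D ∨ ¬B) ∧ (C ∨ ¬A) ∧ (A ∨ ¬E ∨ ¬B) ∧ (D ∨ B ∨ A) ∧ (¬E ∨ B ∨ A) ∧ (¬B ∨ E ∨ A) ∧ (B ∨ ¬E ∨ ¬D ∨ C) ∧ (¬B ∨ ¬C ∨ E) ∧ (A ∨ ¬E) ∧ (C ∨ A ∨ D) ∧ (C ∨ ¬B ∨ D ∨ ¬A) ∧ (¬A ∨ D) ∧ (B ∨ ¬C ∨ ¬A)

True

Suppose D = False.
(¬A) alone gives A = False.
(B) alone gives B = True.
(¬E) alone gives E = False.
Now (E) is unsatisfied and unit — conflict.
So every satisfying assignment has D = True.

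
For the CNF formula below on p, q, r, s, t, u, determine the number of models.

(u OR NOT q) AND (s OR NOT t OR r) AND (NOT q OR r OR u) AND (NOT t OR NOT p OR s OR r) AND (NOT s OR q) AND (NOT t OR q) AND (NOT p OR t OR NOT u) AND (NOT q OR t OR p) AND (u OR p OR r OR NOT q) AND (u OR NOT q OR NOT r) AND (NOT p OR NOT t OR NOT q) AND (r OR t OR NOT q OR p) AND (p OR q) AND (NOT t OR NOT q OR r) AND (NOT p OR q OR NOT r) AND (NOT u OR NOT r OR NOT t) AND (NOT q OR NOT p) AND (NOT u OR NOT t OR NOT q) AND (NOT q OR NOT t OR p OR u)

There are 2^6 = 64 truth assignments over (p, q, r, s, t, u).
Split on t. With t = true, the clauses containing t are satisfied and NOT t drops from the rest; 0 of the 2^5 = 32 assignments to the other variables satisfy what remains.
With t = false, by the same count on the reduced clause set, 1 assignment works.
(One model: p=T, q=F, r=F, s=F, t=F, u=F.)
Total: 0 + 1 = 1.

1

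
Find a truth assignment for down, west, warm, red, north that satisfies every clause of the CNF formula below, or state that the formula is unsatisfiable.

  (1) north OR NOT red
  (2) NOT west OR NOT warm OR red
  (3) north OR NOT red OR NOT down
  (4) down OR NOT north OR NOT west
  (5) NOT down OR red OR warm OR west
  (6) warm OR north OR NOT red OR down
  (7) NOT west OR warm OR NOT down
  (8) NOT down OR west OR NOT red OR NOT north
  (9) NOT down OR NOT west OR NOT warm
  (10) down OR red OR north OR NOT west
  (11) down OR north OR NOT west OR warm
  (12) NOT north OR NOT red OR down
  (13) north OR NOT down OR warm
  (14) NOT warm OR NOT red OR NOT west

Try north = true.
Try down = true.
Try west = false.
Unit clause (NOT red) forces red = false.
Unit clause (warm) forces warm = true.
Every clause now holds.

down=true,  west=false,  warm=true,  red=false,  north=true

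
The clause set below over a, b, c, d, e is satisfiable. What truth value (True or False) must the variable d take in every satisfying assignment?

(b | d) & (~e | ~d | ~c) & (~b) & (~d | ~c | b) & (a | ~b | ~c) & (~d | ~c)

True

Suppose d = 0.
Unit clause (b) forces b = 1.
But (~b) is also a unit clause — contradiction.
So every satisfying assignment has d = True.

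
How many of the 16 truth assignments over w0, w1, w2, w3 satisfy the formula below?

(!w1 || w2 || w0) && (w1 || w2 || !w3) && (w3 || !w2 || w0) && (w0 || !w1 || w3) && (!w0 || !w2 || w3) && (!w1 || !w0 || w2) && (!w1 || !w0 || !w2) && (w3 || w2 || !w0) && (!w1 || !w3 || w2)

4

There are 2^4 = 16 truth assignments over (w0, w1, w2, w3).
Check each against the 9 clauses (columns in the order w0, w1, w2, w3):
  F F F F  ✓ satisfies all
  F F F T  ✗ fails (w1 || w2 || !w3)
  F F T F  ✗ fails (w3 || !w2 || w0)
  F F T T  ✓ satisfies all
  F T F F  ✗ fails (!w1 || w2 || w0)
  F T F T  ✗ fails (!w1 || w2 || w0)
  F T T F  ✗ fails (w3 || !w2 || w0)
  F T T T  ✓ satisfies all
  T F F F  ✗ fails (w3 || w2 || !w0)
  T F F T  ✗ fails (w1 || w2 || !w3)
  T F T F  ✗ fails (!w0 || !w2 || w3)
  T F T T  ✓ satisfies all
  T T F F  ✗ fails (!w1 || !w0 || w2)
  T T F T  ✗ fails (!w1 || !w0 || w2)
  T T T F  ✗ fails (!w0 || !w2 || w3)
  T T T T  ✗ fails (!w1 || !w0 || !w2)
4 of the 16 rows are models.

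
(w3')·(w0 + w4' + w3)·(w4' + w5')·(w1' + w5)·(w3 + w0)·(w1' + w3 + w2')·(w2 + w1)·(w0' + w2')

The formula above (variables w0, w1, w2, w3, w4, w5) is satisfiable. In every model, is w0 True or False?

True

Suppose w0 = 0.
The clause (w3') is unit, so w3 = 0.
But (w3) is also a unit clause — contradiction.
So every satisfying assignment has w0 = True.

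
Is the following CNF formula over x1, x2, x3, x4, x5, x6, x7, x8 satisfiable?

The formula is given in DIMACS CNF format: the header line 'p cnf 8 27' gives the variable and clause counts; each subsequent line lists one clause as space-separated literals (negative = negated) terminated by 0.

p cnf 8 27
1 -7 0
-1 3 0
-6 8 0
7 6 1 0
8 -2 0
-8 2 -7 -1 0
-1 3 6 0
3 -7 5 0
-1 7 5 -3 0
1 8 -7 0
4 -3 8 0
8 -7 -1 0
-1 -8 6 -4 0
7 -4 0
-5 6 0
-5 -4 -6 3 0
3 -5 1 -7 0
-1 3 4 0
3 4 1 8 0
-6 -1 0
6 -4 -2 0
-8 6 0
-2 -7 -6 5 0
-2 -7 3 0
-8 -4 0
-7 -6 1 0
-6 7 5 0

Yes, satisfiable

Try x1 = False.
The clause (¬x7) is unit, so x7 = False.
The clause (x6) is unit, so x6 = True.
The clause (x8) is unit, so x8 = True.
The clause (¬x4) is unit, so x4 = False.
The clause (x5) is unit, so x5 = True.
All clauses hold; x2, x3 can take either value.
A satisfying assignment: x1=False,  x2=False,  x3=True,  x4=False,  x5=True,  x6=True,  x7=False,  x8=True.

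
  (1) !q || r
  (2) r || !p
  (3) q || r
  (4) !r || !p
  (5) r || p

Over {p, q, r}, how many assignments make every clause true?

2

There are 2^3 = 8 truth assignments over (p, q, r).
Check each against the 5 clauses (columns in the order p, q, r):
  F F F  ✗ fails (q || r)
  F F T  ✓ satisfies all
  F T F  ✗ fails (!q || r)
  F T T  ✓ satisfies all
  T F F  ✗ fails (r || !p)
  T F T  ✗ fails (!r || !p)
  T T F  ✗ fails (!q || r)
  T T T  ✗ fails (!r || !p)
2 of the 8 rows are models.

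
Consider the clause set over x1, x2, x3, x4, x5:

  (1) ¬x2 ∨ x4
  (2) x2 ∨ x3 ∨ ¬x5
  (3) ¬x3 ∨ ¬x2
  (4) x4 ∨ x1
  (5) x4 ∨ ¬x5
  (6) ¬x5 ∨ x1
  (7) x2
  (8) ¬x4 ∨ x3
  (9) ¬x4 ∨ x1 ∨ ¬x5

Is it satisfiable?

No

(x2) alone gives x2 = True.
(x4) alone gives x4 = True.
(¬x3) alone gives x3 = False.
That conflicts with the unit clause (x3).
No assignment satisfies every clause.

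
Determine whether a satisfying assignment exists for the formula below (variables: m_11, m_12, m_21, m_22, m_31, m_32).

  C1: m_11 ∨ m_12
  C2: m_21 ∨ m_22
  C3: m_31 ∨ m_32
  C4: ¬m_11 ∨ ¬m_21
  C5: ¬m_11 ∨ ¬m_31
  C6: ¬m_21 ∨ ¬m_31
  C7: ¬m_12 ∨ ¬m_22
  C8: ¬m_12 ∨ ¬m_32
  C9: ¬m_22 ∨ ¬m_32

Suppose m_11 = True.
Unit clause (¬m_21) forces m_21 = False.
Unit clause (m_22) forces m_22 = True.
Unit clause (¬m_31) forces m_31 = False.
Unit clause (m_32) forces m_32 = True.
But (¬m_32) is also a unit clause — contradiction.
Backtrack on m_11: now try m_11 = False.
Unit clause (m_12) forces m_12 = True.
Unit clause (¬m_22) forces m_22 = False.
Unit clause (m_21) forces m_21 = True.
Unit clause (¬m_31) forces m_31 = False.
Unit clause (m_32) forces m_32 = True.
But (¬m_32) is also a unit clause — contradiction.
Either choice for m_11 ends in contradiction.
No assignment satisfies every clause.

Unsatisfiable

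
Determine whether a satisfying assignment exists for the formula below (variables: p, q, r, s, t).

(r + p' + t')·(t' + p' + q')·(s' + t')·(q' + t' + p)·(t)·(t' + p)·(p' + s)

The clause (t) is unit, so t = 1.
The clause (s') is unit, so s = 0.
The clause (p) is unit, so p = 1.
That conflicts with the unit clause (p').
No assignment satisfies every clause.

Unsatisfiable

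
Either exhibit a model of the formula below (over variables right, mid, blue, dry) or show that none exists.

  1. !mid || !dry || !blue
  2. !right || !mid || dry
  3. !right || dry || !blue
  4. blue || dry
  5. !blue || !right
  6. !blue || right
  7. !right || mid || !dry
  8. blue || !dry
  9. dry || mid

UNSATISFIABLE

Case blue = true:
Unit clause (!right) forces right = false.
Now (right) is unsatisfied and unit — conflict.
That branch fails; take blue = false instead.
Unit clause (dry) forces dry = true.
Now (!dry) is unsatisfied and unit — conflict.
Both values of blue lead to a conflict.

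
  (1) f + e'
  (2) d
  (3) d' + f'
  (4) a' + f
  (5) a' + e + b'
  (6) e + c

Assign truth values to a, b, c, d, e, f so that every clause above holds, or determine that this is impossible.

From the singleton clause (d), d = 1.
From the singleton clause (f'), f = 0.
From the singleton clause (e'), e = 0.
From the singleton clause (a'), a = 0.
From the singleton clause (c), c = 1.
Every clause is now satisfied; b is unconstrained.

a ↦ 0, b ↦ 0, c ↦ 1, d ↦ 1, e ↦ 0, f ↦ 0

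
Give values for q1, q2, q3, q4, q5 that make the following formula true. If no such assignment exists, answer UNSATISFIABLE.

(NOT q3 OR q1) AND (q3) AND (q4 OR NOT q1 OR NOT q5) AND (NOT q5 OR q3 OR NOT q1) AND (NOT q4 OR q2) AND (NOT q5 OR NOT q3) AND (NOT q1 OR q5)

(q3) alone gives q3 = true.
(q1) alone gives q1 = true.
(NOT q5) alone gives q5 = false.
Now (q5) is unsatisfied and unit — conflict.

UNSATISFIABLE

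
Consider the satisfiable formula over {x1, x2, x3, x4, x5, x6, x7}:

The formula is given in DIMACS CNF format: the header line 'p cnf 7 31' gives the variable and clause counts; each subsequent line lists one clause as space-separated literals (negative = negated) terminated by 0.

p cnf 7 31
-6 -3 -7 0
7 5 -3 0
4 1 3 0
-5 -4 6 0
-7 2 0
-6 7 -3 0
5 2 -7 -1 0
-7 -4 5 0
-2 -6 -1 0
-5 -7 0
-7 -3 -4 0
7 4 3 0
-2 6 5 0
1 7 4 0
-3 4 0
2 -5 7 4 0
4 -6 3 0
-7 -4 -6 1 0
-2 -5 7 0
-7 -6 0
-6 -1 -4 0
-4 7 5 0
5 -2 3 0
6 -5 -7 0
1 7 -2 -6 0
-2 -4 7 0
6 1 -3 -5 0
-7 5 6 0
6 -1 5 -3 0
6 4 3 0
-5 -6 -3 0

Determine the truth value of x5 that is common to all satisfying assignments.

Suppose x5 = False.
Try x7 = True.
The clause (x2) is unit, so x2 = True.
The clause (¬x4) is unit, so x4 = False.
The clause (x6) is unit, so x6 = True.
But (¬x6) is also a unit clause — contradiction.
That branch fails; take x7 = False instead.
The clause (¬x3) is unit, so x3 = False.
The clause (x4) is unit, so x4 = True.
But (¬x4) is also a unit clause — contradiction.
Either choice for x7 ends in contradiction.
So every satisfying assignment has x5 = True.

True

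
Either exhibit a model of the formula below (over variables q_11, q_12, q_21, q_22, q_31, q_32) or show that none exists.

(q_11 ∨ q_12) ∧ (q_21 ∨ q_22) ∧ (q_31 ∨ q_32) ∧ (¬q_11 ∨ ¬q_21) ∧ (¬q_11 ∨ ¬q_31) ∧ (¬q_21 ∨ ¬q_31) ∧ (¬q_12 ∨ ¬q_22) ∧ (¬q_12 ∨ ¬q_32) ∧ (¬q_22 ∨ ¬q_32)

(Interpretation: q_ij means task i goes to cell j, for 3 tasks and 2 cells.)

Suppose q_11 = True.
Unit clause (¬q_21) forces q_21 = False.
Unit clause (q_22) forces q_22 = True.
Unit clause (¬q_31) forces q_31 = False.
Unit clause (q_32) forces q_32 = True.
That conflicts with the unit clause (¬q_32).
So q_11 must be the other value — set q_11 = False.
Unit clause (q_12) forces q_12 = True.
Unit clause (¬q_22) forces q_22 = False.
Unit clause (q_21) forces q_21 = True.
Unit clause (¬q_31) forces q_31 = False.
Unit clause (q_32) forces q_32 = True.
That conflicts with the unit clause (¬q_32).
Both values of q_11 lead to a conflict.

UNSATISFIABLE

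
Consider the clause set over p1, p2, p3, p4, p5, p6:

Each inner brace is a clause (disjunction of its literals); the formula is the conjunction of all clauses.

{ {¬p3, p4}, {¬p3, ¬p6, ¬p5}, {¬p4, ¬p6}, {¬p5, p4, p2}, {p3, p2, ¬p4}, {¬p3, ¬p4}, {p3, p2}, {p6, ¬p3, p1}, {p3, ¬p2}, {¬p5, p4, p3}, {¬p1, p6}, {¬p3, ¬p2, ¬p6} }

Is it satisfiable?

Case p3 = False:
The clause (p2) is unit, so p2 = True.
That conflicts with the unit clause (¬p2).
Backtrack on p3: now try p3 = True.
The clause (p4) is unit, so p4 = True.
That conflicts with the unit clause (¬p4).
Neither p3 = True nor p3 = False works.
No assignment satisfies every clause.

No, unsatisfiable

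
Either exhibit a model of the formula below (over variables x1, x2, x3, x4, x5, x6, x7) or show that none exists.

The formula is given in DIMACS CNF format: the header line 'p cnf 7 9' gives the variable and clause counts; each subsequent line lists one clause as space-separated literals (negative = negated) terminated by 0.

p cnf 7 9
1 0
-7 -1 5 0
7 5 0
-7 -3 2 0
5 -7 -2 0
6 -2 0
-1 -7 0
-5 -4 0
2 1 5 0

x1: True,  x2: True,  x3: True,  x4: False,  x5: True,  x6: True,  x7: False

The clause (x1) is unit, so x1 = True.
The clause (¬x7) is unit, so x7 = False.
The clause (x5) is unit, so x5 = True.
The clause (¬x4) is unit, so x4 = False.
Try x6 = True.
All clauses hold; x2, x3 can take either value.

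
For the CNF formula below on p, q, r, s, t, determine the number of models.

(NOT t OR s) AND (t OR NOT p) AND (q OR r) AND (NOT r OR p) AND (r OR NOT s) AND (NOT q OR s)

2

There are 2^5 = 32 truth assignments over (p, q, r, s, t).
Split on s. With s = true, the clauses containing s are satisfied and NOT s drops from the rest; 2 of the 2^4 = 16 assignments to the other variables satisfy what remains.
With s = false, by the same count on the reduced clause set, 0 assignments work.
(One model: p=T, q=F, r=T, s=T, t=T.)
Total: 2 + 0 = 2.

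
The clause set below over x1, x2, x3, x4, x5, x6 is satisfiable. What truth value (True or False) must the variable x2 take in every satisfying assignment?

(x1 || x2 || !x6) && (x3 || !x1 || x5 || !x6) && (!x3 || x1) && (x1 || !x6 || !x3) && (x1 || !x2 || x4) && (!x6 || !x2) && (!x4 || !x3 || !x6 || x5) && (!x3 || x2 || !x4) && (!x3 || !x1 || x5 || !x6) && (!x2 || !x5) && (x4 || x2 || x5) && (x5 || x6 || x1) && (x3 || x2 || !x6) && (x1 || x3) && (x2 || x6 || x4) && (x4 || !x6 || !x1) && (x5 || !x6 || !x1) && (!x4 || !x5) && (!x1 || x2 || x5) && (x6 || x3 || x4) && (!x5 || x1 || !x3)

True

Suppose x2 = false.
Suppose x1 = true.
From the singleton clause (x5), x5 = true.
From the singleton clause (!x4), x4 = false.
From the singleton clause (x6), x6 = true.
Now (!x6) is unsatisfied and unit — conflict.
Undo x1 and try x1 = false.
From the singleton clause (!x6), x6 = false.
From the singleton clause (!x3), x3 = false.
Now (x3) is unsatisfied and unit — conflict.
Neither x1 = true nor x1 = false works.
So every satisfying assignment has x2 = True.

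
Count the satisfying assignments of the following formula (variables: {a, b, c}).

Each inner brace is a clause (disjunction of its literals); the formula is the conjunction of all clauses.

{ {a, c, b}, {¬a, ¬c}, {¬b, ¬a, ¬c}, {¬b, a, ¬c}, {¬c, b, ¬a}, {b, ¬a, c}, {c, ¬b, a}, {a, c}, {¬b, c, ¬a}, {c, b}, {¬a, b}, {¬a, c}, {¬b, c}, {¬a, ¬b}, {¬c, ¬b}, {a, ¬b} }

1

There are 2^3 = 8 truth assignments over (a, b, c).
Split on c. With c = True, the clauses containing c are satisfied and ¬c drops from the rest; 1 of the 2^2 = 4 assignments to the other variables satisfy what remains.
With c = False, by the same count on the reduced clause set, 0 assignments work.
Total: 1 + 0 = 1.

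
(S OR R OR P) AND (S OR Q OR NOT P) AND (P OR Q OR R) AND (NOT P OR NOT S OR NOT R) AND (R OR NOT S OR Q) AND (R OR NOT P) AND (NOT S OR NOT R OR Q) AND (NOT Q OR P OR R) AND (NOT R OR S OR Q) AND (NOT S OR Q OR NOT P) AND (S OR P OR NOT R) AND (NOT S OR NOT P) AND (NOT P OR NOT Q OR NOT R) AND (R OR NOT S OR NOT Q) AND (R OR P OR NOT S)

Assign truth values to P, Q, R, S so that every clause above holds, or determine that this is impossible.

P ↦ false,  Q ↦ true,  R ↦ true,  S ↦ true

Case R = true:
Case P = false:
From the singleton clause (S), S = true.
From the singleton clause (Q), Q = true.
All clauses are satisfied.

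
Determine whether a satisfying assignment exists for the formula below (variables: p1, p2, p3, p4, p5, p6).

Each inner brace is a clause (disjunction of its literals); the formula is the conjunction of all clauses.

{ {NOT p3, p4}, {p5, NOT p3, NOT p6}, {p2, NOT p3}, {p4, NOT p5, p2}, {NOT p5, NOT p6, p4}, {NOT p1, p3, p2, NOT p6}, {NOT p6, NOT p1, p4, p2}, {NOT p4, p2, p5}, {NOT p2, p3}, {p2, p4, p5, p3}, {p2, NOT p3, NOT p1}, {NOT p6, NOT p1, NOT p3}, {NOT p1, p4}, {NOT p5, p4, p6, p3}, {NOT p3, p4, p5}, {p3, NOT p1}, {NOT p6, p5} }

Yes

Try p3 = false.
From the singleton clause (NOT p2), p2 = false.
From the singleton clause (NOT p1), p1 = false.
Try p4 = true.
From the singleton clause (p5), p5 = true.
Every clause is now satisfied; p6 is unconstrained.
A satisfying assignment: p1: false,  p2: false,  p3: false,  p4: true,  p5: true,  p6: true.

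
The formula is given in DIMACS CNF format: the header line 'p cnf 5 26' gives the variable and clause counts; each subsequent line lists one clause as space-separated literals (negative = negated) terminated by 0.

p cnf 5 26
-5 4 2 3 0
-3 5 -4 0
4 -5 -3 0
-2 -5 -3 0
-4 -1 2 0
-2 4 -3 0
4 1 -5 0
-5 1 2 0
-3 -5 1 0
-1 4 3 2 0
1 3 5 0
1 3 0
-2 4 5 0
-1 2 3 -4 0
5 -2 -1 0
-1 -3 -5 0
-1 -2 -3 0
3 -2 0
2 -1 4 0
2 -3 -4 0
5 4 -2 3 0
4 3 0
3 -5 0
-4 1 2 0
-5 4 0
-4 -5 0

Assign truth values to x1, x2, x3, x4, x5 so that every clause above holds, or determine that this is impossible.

x1 ↦ False; x2 ↦ False; x3 ↦ True; x4 ↦ False; x5 ↦ False

Branch on x1: set x1 = False.
(x3) alone gives x3 = True.
(¬x5) alone gives x5 = False.
(¬x4) alone gives x4 = False.
(¬x2) alone gives x2 = False.
All clauses are satisfied.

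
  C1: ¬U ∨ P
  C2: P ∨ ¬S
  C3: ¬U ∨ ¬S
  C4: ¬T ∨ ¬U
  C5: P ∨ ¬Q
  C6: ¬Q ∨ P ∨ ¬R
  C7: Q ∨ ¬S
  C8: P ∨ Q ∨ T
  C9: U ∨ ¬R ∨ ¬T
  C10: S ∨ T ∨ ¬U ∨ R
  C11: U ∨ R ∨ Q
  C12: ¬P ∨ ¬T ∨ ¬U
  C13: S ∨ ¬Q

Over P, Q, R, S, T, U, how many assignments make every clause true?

5

There are 2^6 = 64 truth assignments over (P, Q, R, S, T, U).
Split on R. With R = True, the clauses containing R are satisfied and ¬R drops from the rest; 3 of the 2^5 = 32 assignments to the other variables satisfy what remains.
With R = False, by the same count on the reduced clause set, 2 assignments work.
Total: 3 + 2 = 5.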